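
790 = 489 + 301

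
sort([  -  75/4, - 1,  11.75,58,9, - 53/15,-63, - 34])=[ - 63, -34, - 75/4, - 53/15 ,- 1,9,11.75,58]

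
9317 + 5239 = 14556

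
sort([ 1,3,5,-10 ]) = [  -  10, 1 , 3,5 ]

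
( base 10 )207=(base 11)179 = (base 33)69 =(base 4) 3033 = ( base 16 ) cf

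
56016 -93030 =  - 37014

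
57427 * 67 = 3847609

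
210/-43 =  - 5 + 5/43  =  -  4.88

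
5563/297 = 5563/297  =  18.73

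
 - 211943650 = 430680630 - 642624280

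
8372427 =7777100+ 595327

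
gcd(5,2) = 1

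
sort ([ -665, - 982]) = [  -  982, - 665 ] 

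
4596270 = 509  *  9030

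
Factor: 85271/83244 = 2^( - 2)*3^(-1)*7^(-1 ) * 71^1*991^( - 1 )*  1201^1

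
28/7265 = 28/7265= 0.00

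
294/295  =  294/295=1.00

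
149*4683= 697767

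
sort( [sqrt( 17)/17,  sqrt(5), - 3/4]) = [-3/4  ,  sqrt(17 )/17, sqrt(5)] 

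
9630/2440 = 963/244 = 3.95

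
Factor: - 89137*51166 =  -4560783742 = - 2^1*25583^1*89137^1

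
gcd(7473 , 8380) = 1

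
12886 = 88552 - 75666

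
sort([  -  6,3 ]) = [ - 6, 3] 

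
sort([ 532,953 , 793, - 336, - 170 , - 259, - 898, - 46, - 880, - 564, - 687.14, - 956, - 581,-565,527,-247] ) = [ - 956, - 898, - 880, - 687.14, - 581, - 565,-564, - 336,-259, -247,- 170, - 46,527, 532 , 793 , 953 ] 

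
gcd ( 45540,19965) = 165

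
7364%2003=1355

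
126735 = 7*18105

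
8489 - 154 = 8335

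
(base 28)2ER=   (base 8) 3703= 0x7C3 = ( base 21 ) 4ad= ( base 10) 1987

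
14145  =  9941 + 4204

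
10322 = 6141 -- 4181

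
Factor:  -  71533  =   - 7^1*11^1*929^1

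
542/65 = 542/65 = 8.34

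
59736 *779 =46534344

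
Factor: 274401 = 3^3*10163^1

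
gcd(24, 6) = 6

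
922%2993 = 922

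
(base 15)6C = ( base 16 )66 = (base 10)102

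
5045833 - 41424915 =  - 36379082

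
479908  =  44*10907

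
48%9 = 3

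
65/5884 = 65/5884=0.01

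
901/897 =901/897 = 1.00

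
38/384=19/192 = 0.10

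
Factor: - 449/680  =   - 2^(  -  3 ) * 5^( - 1) * 17^( - 1 )*449^1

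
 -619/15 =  - 42 + 11/15 = - 41.27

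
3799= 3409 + 390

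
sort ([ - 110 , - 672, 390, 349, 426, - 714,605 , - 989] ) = [ - 989, - 714, - 672, - 110, 349 , 390, 426, 605 ] 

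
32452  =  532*61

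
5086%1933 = 1220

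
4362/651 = 6 + 152/217= 6.70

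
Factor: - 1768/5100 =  - 26/75 =- 2^1*3^( - 1)*5^( - 2 ) * 13^1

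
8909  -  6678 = 2231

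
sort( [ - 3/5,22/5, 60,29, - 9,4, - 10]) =[ - 10 , - 9, - 3/5, 4,  22/5,29, 60]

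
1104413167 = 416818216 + 687594951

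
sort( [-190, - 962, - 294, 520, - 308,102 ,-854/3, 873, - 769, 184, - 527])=[ - 962, - 769 , - 527  ,-308, - 294,-854/3, - 190, 102,184, 520,873]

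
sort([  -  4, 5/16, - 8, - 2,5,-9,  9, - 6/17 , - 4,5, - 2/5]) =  [-9,-8, - 4, - 4 , - 2,  -  2/5, - 6/17,  5/16, 5,5,  9] 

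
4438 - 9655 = - 5217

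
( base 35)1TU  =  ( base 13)1058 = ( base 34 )1wq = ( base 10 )2270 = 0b100011011110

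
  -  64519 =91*(-709 ) 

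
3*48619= 145857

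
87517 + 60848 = 148365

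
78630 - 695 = 77935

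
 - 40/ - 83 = 40/83= 0.48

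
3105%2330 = 775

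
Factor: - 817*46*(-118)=2^2*19^1*23^1*43^1*59^1= 4434676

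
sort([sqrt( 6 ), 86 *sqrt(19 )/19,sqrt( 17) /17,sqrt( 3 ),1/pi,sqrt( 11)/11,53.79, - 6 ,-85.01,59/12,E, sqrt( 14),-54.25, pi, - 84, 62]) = [  -  85.01, - 84, -54.25,  -  6,sqrt( 17)/17, sqrt( 11)/11,1/pi,sqrt( 3),sqrt(6),E,pi,sqrt( 14),59/12,86 *sqrt( 19) /19 , 53.79, 62]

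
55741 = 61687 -5946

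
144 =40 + 104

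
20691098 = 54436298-33745200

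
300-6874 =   -  6574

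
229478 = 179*1282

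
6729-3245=3484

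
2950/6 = 1475/3 = 491.67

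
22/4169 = 2/379=0.01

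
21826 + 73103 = 94929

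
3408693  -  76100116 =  - 72691423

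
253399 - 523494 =-270095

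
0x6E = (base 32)3E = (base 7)215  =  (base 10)110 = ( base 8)156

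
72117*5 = 360585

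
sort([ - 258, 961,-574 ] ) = [ - 574,  -  258, 961 ]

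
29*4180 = 121220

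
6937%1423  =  1245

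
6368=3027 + 3341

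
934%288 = 70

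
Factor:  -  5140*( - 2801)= 14397140= 2^2*  5^1*257^1*2801^1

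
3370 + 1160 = 4530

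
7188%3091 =1006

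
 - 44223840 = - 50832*870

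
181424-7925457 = -7744033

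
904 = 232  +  672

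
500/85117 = 500/85117 =0.01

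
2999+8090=11089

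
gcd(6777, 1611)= 9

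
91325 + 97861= 189186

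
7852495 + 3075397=10927892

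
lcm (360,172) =15480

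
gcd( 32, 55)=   1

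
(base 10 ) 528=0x210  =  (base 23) MM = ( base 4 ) 20100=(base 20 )168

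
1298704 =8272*157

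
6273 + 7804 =14077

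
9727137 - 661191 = 9065946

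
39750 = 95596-55846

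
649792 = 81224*8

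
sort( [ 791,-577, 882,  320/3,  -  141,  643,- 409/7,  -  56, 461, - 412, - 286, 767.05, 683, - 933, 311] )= [ - 933,  -  577, - 412,- 286,-141, - 409/7, - 56,320/3,311,  461,643 , 683,  767.05, 791, 882] 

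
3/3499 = 3/3499=0.00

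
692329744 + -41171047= 651158697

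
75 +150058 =150133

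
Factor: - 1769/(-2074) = 2^(-1)*17^ ( - 1)*29^1 = 29/34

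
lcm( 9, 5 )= 45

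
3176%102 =14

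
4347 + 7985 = 12332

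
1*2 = 2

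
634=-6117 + 6751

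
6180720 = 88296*70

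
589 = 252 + 337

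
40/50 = 4/5 = 0.80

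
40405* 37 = 1494985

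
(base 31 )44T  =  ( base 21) 917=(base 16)f9d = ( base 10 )3997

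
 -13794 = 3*( - 4598)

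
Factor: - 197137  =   - 197137^1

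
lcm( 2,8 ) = 8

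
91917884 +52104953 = 144022837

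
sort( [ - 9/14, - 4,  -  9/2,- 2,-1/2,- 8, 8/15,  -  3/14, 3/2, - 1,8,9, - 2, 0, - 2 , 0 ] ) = [ - 8, - 9/2, - 4, - 2, - 2 , - 2,- 1, - 9/14, - 1/2, - 3/14, 0, 0, 8/15,3/2,  8, 9 ]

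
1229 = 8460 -7231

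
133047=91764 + 41283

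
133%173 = 133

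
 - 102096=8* ( - 12762 )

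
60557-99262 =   -  38705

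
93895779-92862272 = 1033507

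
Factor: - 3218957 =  - 7^2  *  179^1*367^1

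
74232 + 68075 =142307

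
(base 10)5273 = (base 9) 7208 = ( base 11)3A64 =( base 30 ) 5pn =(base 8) 12231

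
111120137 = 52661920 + 58458217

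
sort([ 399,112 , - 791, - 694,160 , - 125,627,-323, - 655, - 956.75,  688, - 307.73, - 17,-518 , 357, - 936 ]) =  [ -956.75 , - 936, - 791, - 694 ,-655, - 518, - 323 , - 307.73, - 125, - 17 , 112,  160, 357, 399,627, 688 ] 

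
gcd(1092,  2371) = 1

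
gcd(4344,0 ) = 4344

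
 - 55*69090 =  - 3799950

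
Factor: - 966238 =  - 2^1*7^1 * 13^1 * 5309^1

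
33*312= 10296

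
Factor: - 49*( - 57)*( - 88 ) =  - 245784=-2^3 * 3^1 * 7^2*11^1 * 19^1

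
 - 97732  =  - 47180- 50552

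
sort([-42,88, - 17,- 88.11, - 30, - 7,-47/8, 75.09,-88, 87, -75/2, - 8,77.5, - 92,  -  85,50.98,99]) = [- 92,-88.11,-88 , - 85, - 42, - 75/2, - 30, - 17, - 8,-7, - 47/8, 50.98, 75.09,77.5,87,88,99]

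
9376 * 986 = 9244736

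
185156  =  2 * 92578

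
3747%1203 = 138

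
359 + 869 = 1228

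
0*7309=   0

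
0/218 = 0 = 0.00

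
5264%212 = 176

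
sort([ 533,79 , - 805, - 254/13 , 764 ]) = [ - 805, - 254/13, 79, 533,  764]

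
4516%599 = 323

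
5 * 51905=259525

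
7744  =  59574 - 51830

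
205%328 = 205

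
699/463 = 699/463=1.51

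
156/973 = 156/973 = 0.16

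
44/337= 44/337 = 0.13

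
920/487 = 1 + 433/487 = 1.89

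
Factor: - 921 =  - 3^1*307^1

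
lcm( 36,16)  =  144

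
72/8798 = 36/4399= 0.01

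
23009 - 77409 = -54400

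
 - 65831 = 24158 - 89989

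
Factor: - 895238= - 2^1*83^1 * 5393^1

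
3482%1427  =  628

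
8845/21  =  8845/21 = 421.19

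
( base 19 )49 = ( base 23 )3G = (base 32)2l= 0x55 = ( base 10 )85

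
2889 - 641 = 2248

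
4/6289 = 4/6289   =  0.00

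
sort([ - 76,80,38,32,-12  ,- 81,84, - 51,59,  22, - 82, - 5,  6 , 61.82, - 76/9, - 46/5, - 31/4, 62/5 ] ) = [ - 82, - 81, - 76, - 51, -12, - 46/5, - 76/9, - 31/4, - 5, 6,62/5,22,32,38,59,61.82, 80, 84 ]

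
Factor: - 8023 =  - 71^1*113^1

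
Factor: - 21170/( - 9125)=2^1*5^(-2)*29^1 = 58/25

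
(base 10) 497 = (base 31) g1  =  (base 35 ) E7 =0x1F1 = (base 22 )10D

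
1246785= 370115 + 876670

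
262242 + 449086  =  711328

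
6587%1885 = 932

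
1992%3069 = 1992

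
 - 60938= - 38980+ - 21958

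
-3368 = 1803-5171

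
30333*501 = 15196833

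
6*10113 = 60678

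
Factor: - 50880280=  -  2^3* 5^1  *11^1*115637^1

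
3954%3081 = 873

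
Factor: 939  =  3^1*313^1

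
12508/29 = 431 + 9/29=431.31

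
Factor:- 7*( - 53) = 7^1*53^1  =  371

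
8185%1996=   201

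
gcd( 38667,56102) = 1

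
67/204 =67/204 = 0.33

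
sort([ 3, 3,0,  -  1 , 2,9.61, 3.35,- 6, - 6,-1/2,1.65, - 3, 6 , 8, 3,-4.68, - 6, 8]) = [-6,- 6, - 6, - 4.68,  -  3,-1,  -  1/2,0,1.65,2,3,3 , 3,3.35, 6,8,8,9.61]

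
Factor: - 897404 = -2^2*224351^1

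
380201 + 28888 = 409089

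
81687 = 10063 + 71624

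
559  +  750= 1309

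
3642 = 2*1821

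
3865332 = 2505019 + 1360313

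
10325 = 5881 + 4444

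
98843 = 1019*97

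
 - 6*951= - 5706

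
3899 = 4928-1029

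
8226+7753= 15979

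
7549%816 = 205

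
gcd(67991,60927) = 883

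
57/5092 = 3/268  =  0.01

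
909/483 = 1 + 142/161  =  1.88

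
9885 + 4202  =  14087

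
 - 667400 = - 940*710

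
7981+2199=10180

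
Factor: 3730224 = 2^4*3^1 * 77713^1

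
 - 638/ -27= 638/27 = 23.63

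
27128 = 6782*4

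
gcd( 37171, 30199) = 1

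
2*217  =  434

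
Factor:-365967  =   - 3^2*7^1*37^1*157^1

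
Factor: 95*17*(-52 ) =-2^2*5^1*13^1*17^1*19^1=- 83980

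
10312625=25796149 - 15483524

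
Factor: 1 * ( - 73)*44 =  - 3212 = - 2^2*11^1*73^1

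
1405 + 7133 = 8538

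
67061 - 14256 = 52805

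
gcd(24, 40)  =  8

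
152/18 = 8+4/9 =8.44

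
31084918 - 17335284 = 13749634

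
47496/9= 5277 + 1/3 = 5277.33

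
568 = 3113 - 2545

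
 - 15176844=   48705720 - 63882564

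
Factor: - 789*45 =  - 35505 = -3^3*5^1*263^1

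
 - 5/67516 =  - 5/67516 = -0.00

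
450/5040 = 5/56 = 0.09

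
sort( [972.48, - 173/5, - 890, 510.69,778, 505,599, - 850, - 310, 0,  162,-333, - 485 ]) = [ - 890, - 850, - 485, - 333, - 310, - 173/5,0,162, 505, 510.69, 599, 778, 972.48]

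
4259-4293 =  - 34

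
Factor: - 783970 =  - 2^1 * 5^1*11^1*7127^1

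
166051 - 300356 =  - 134305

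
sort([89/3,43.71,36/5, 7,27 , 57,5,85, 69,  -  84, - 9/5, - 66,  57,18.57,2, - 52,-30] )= [ - 84, - 66, - 52, - 30, - 9/5, 2, 5,  7,36/5,18.57,27,89/3, 43.71,  57 , 57,  69, 85]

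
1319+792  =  2111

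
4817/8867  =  4817/8867 = 0.54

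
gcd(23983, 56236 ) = 827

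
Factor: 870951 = 3^1*290317^1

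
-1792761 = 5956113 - 7748874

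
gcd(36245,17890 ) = 5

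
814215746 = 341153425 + 473062321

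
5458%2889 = 2569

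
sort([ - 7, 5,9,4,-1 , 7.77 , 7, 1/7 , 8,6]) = [  -  7,-1 , 1/7,4, 5,6, 7, 7.77,8,9]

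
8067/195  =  2689/65 = 41.37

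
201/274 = 201/274 = 0.73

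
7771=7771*1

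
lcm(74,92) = 3404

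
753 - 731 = 22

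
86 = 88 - 2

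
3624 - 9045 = -5421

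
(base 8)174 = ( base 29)48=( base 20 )64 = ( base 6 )324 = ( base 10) 124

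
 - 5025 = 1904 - 6929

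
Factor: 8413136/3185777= 2^4 * 7^( - 1)*31^ ( - 1 )*53^( - 1)*149^1 * 277^ ( - 1 )*3529^1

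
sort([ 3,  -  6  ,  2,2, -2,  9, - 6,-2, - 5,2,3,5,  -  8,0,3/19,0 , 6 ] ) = [ - 8, - 6, - 6, - 5,  -  2, - 2,0, 0,3/19,2,2,2,3,3, 5,6, 9] 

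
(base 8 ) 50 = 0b101000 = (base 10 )40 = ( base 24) 1g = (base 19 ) 22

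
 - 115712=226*( - 512 )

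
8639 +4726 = 13365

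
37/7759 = 37/7759 = 0.00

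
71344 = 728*98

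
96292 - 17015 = 79277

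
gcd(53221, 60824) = 7603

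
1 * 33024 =33024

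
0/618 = 0=0.00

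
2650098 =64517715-61867617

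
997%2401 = 997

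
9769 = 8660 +1109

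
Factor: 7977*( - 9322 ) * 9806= - 729189790764 =-  2^2*3^1 * 59^1 * 79^1*2659^1*4903^1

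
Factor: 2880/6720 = 3/7 = 3^1* 7^( - 1 )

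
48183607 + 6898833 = 55082440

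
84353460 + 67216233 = 151569693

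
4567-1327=3240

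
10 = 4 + 6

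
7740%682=238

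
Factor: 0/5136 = 0 = 0^1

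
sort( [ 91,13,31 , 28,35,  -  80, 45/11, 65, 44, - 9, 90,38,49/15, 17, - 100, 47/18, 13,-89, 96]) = [ - 100, - 89, - 80, - 9, 47/18,49/15,45/11, 13,13, 17, 28, 31, 35,38,44 , 65, 90, 91,96]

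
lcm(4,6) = 12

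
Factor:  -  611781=  -  3^1* 19^1*10733^1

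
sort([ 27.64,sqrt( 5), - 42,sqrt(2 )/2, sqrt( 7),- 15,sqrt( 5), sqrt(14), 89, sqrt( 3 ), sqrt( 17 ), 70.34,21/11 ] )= [ - 42 , - 15 , sqrt(2)/2,  sqrt( 3 ),21/11, sqrt(5),  sqrt(5 ), sqrt(7),sqrt( 14),sqrt( 17), 27.64, 70.34, 89 ] 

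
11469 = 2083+9386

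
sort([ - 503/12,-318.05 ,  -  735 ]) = [ - 735,  -  318.05 , - 503/12] 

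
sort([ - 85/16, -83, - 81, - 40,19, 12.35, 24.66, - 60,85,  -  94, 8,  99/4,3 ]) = [ - 94, - 83, - 81, - 60,-40, - 85/16,3, 8, 12.35,19,24.66,99/4,85]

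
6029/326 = 6029/326 = 18.49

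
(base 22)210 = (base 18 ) 310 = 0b1111011110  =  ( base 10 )990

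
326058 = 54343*6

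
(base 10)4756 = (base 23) 8mi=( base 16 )1294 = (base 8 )11224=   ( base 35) 3UV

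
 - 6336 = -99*64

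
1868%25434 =1868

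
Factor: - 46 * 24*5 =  - 2^4*3^1*5^1*23^1 = - 5520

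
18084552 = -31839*( - 568) 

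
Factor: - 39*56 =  - 2184=- 2^3*3^1*7^1*13^1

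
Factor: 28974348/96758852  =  7243587/24189713 =3^5 * 13^1*41^( - 1 )  *2293^1  *  589993^( -1 )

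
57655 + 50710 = 108365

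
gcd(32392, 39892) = 4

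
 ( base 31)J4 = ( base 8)1121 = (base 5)4333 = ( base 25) NI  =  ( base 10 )593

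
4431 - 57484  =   - 53053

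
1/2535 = 1/2535 = 0.00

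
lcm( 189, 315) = 945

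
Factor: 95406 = 2^1 *3^1*15901^1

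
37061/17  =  37061/17 =2180.06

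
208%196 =12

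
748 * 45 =33660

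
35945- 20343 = 15602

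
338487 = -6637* ( - 51)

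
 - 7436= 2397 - 9833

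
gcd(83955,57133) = 1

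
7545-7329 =216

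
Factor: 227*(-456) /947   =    -  2^3*3^1*19^1 *227^1*947^(- 1 ) = - 103512/947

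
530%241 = 48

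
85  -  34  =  51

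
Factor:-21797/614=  - 71/2 = - 2^( - 1 )*71^1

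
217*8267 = 1793939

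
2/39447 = 2/39447 = 0.00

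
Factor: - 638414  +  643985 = 3^2 * 619^1 = 5571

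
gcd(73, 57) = 1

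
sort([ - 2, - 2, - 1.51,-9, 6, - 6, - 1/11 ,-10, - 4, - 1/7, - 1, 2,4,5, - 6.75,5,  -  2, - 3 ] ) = [ - 10, - 9 , - 6.75, - 6, - 4, - 3, - 2, - 2, - 2, - 1.51,-1, - 1/7, - 1/11,2 , 4, 5, 5,6]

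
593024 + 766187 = 1359211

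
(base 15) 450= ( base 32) uf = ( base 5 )12400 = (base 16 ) 3cf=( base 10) 975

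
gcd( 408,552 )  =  24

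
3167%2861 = 306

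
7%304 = 7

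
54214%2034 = 1330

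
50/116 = 25/58 = 0.43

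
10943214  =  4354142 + 6589072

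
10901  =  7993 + 2908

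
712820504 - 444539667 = 268280837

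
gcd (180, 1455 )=15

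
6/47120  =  3/23560  =  0.00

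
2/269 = 2/269 = 0.01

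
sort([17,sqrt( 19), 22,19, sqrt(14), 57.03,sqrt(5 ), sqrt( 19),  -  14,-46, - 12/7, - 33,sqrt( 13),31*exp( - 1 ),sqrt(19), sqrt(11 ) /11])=[-46 , - 33, - 14,-12/7, sqrt( 11)/11, sqrt( 5), sqrt(13 ),sqrt(14), sqrt ( 19 ),  sqrt(19) , sqrt(19 ), 31*  exp ( - 1 ),17,19, 22,57.03]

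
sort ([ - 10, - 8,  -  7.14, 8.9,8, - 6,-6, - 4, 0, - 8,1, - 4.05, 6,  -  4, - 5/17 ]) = [-10 , - 8, - 8, - 7.14, - 6, - 6, - 4.05, - 4, - 4, - 5/17,0,1,  6 , 8,8.9]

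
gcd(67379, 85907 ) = 1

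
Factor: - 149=-149^1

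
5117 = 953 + 4164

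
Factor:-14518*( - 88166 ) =2^2*7^1 *13^1*17^1 * 61^1  *3391^1 = 1279993988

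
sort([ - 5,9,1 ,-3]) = [ - 5,-3,1,9 ] 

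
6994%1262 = 684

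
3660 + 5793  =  9453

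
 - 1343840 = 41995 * ( - 32)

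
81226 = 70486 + 10740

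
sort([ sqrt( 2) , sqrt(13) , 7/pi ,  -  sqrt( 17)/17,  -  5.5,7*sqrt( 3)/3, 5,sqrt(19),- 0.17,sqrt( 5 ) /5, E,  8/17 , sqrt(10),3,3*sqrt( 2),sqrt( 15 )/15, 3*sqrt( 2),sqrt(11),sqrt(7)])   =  [ - 5.5, - sqrt(17 ) /17, - 0.17 , sqrt( 15)/15, sqrt( 5 ) /5, 8/17,sqrt(2),7/pi,sqrt(7),E, 3,sqrt( 10),sqrt (11), sqrt(13),7*sqrt ( 3) /3 , 3 *sqrt (2),  3*sqrt(2),sqrt ( 19) , 5 ]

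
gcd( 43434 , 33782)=4826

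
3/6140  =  3/6140 = 0.00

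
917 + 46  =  963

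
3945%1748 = 449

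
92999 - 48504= 44495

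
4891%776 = 235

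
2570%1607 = 963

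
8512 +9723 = 18235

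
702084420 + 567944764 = 1270029184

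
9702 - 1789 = 7913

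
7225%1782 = 97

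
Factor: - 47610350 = -2^1 * 5^2 * 952207^1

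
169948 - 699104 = -529156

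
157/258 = 157/258 = 0.61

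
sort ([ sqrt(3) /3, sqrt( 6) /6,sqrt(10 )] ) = [ sqrt(6 )/6,sqrt( 3 )/3 , sqrt( 10)] 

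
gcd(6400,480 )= 160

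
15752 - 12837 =2915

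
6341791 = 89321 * 71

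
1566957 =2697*581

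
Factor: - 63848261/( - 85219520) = 2^( - 6)*5^(-1)*101^1*251^( - 1)*443^1*1061^( - 1)*  1427^1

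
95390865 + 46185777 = 141576642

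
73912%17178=5200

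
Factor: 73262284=2^2 *47^1*181^1*2153^1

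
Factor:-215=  - 5^1 *43^1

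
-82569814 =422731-82992545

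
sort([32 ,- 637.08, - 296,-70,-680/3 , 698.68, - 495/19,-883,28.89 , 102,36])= [-883,-637.08,  -  296, - 680/3, -70, - 495/19,28.89,32,36,102, 698.68]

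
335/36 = 335/36 = 9.31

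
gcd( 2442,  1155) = 33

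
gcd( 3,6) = 3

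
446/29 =15 + 11/29 = 15.38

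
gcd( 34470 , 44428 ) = 766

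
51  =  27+24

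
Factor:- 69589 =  - 13^1*53^1*101^1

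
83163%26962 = 2277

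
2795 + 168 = 2963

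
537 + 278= 815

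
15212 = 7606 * 2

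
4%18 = 4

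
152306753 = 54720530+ 97586223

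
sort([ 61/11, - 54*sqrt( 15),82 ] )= [ - 54*sqrt(15),61/11,  82 ] 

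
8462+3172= 11634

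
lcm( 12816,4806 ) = 38448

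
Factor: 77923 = 29^1* 2687^1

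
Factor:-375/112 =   -  2^( - 4)*3^1*5^3*7^(-1 )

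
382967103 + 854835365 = 1237802468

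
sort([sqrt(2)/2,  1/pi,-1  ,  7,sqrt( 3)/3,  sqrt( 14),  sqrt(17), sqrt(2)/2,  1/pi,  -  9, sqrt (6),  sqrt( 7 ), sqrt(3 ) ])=[ - 9, - 1,1/pi, 1/pi,  sqrt( 3)/3, sqrt ( 2) /2, sqrt( 2)/2,sqrt( 3) , sqrt(6),  sqrt( 7), sqrt( 14),sqrt ( 17),7] 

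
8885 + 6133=15018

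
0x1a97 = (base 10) 6807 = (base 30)7gr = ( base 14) 26a3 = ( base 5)204212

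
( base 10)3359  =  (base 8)6437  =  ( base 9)4542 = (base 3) 11121102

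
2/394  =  1/197 = 0.01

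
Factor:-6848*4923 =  - 33712704 = -2^6*3^2*107^1 * 547^1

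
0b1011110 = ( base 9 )114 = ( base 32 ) 2U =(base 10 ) 94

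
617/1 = 617 = 617.00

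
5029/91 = 5029/91 = 55.26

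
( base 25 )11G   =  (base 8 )1232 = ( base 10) 666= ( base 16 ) 29A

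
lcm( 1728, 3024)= 12096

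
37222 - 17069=20153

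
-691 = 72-763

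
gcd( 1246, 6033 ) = 1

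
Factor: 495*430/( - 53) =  - 212850/53 = - 2^1 * 3^2 * 5^2 *11^1*43^1 * 53^( - 1)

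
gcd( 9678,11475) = 3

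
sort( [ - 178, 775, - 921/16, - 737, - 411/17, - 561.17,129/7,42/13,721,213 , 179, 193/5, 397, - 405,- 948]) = [ - 948, - 737, - 561.17, - 405, - 178, - 921/16, - 411/17, 42/13,129/7, 193/5,179,213,397, 721, 775]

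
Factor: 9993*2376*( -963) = -22864863384 = - 2^3*3^6*11^1*107^1*3331^1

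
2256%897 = 462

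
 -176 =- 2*88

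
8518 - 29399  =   - 20881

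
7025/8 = 7025/8 = 878.12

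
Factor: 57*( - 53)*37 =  - 3^1 * 19^1 *37^1*53^1 = - 111777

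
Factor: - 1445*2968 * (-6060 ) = 2^5 * 3^1 * 5^2 * 7^1 * 17^2 * 53^1 * 101^1 = 25989885600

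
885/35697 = 295/11899 = 0.02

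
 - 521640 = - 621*840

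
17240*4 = 68960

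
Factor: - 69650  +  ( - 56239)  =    -  125889=-  3^1*29^1*1447^1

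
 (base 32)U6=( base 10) 966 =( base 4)33012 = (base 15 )446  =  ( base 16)3C6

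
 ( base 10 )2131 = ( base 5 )32011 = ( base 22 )48J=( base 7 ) 6133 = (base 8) 4123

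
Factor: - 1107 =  - 3^3*41^1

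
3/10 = 3/10 = 0.30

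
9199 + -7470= 1729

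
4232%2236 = 1996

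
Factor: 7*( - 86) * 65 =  - 2^1* 5^1*7^1 * 13^1*43^1 = - 39130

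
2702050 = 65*41570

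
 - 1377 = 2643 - 4020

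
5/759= 5/759 = 0.01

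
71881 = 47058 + 24823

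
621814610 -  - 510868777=1132683387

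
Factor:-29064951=-3^2*17^1*189967^1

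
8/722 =4/361 = 0.01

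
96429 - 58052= 38377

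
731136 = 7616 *96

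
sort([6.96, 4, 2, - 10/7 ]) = [ - 10/7, 2,4, 6.96] 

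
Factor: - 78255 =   -  3^2*5^1*37^1*  47^1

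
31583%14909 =1765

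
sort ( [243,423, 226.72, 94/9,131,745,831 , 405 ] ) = [ 94/9,131, 226.72, 243,405,423,745, 831] 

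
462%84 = 42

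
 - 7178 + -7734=  -  14912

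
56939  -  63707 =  - 6768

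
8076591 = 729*11079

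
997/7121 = 997/7121 = 0.14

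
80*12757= 1020560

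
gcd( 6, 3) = 3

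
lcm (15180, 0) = 0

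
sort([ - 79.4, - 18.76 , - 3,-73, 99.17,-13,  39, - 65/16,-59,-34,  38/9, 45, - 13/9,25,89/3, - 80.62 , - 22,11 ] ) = [ - 80.62,-79.4, - 73,-59, - 34,-22, - 18.76, - 13,-65/16,-3, -13/9, 38/9, 11, 25,89/3 , 39,  45,99.17]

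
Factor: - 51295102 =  - 2^1*25647551^1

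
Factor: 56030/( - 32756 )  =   - 2^ ( - 1 )*  5^1*13^1 * 19^(  -  1) = - 65/38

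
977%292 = 101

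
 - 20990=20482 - 41472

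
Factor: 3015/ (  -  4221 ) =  - 5^1*7^ (-1 ) = -5/7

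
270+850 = 1120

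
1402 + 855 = 2257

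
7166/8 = 3583/4  =  895.75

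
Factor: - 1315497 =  - 3^1 * 438499^1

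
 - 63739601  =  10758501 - 74498102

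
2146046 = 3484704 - 1338658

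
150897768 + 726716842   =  877614610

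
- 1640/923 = - 1640/923 = - 1.78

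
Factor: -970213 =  - 970213^1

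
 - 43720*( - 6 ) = 262320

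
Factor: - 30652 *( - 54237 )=2^2 * 3^1 * 79^1 * 97^1*101^1 * 179^1 = 1662472524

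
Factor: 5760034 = 2^1*7^1*83^1* 4957^1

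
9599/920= 9599/920=10.43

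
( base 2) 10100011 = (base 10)163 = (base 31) 58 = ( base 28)5n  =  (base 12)117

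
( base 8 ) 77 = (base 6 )143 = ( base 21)30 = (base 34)1t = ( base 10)63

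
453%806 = 453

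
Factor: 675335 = 5^1 * 31^1 * 4357^1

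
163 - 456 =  -293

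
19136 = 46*416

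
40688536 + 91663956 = 132352492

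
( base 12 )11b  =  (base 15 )B2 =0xA7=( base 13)CB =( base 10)167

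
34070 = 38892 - 4822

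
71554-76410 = -4856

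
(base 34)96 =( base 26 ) c0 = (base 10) 312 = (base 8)470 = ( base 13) 1b0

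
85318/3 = 85318/3 = 28439.33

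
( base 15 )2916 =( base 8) 21134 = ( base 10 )8796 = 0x225C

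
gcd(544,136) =136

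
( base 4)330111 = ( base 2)111100010101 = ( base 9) 5260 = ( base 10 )3861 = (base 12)2299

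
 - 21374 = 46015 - 67389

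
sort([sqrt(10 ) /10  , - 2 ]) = [ - 2 , sqrt(10) /10 ] 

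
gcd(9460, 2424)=4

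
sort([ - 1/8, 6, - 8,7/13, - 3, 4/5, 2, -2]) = [-8, - 3, -2, - 1/8, 7/13,4/5 , 2, 6 ]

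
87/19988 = 87/19988 =0.00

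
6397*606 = 3876582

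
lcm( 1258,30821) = 61642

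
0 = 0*4361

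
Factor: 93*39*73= 264771 = 3^2*13^1*31^1*73^1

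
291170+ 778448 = 1069618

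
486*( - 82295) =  - 39995370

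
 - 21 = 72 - 93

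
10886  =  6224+4662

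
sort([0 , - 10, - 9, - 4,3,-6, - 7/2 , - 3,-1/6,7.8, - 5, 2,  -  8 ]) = [  -  10 ,- 9,-8, - 6 ,  -  5, - 4,  -  7/2,-3 , - 1/6,  0,2,3,7.8] 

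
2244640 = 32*70145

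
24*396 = 9504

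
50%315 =50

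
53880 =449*120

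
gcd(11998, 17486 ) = 14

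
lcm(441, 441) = 441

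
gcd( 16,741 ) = 1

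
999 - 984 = 15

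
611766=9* 67974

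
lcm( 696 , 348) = 696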